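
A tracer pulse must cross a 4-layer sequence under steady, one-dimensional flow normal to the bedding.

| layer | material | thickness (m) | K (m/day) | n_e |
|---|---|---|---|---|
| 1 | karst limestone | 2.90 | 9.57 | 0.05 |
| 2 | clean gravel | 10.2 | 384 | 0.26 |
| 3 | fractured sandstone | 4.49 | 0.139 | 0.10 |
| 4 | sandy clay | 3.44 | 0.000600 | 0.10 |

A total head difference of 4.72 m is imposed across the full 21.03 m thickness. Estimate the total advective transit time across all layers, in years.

With flow normal to the layers, continuity requires the same specific discharge q through every layer.
Σ(b_i/K_i) = 2.90/9.57 + 10.2/384 + 4.49/0.139 + 3.44/0.000600 = 5766 d.
q = Δh / Σ(b_i/K_i) = 4.72 / 5766 = 0.0008186 m/day.
In each layer the seepage velocity is v_i = q/n_i, so the layer transit time is t_i = b_i·n_i / q:
  layer 1 (karst limestone): t_1 = 2.90 × 0.05 / 0.0008186 = 177.1 d
  layer 2 (clean gravel): t_2 = 10.2 × 0.26 / 0.0008186 = 3240 d
  layer 3 (fractured sandstone): t_3 = 4.49 × 0.10 / 0.0008186 = 548.5 d
  layer 4 (sandy clay): t_4 = 3.44 × 0.10 / 0.0008186 = 420.2 d
Total t = Σ t_i = 4386 days = 12.01 years.

12.0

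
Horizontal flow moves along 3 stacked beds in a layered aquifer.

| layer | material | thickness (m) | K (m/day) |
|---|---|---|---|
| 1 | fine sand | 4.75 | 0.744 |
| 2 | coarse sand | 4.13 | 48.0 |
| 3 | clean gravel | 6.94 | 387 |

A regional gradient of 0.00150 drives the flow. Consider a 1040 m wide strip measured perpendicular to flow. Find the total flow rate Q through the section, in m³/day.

4500

Flow is parallel to layering, so each bed carries its own Darcy discharge and the transmissivities add.
Σ(K_i·b_i) = 0.744×4.75 + 48.0×4.13 + 387×6.94 = 2888 m²/day.
Hydraulic gradient i = 0.00150.
Q = Σ(K_i·b_i) · W · i = 2888 × 1040 × 0.001500 = 4505 m³/day.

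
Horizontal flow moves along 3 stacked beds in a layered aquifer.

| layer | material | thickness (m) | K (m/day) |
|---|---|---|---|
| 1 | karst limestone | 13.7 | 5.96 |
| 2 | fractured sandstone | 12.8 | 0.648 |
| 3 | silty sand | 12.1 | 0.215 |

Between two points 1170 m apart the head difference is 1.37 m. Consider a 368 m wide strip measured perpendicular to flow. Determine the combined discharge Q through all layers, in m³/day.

39.9

Flow is parallel to layering, so each bed carries its own Darcy discharge and the transmissivities add.
Σ(K_i·b_i) = 5.96×13.7 + 0.648×12.8 + 0.215×12.1 = 92.55 m²/day.
Hydraulic gradient i = Δh / L = 1.37 / 1170 = 0.001171.
Q = Σ(K_i·b_i) · W · i = 92.55 × 368 × 0.001171 = 39.88 m³/day.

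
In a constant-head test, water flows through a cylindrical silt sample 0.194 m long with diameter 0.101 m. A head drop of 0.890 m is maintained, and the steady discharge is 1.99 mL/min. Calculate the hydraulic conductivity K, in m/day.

0.0780

Cross-sectional area A = π·(d/2)² = π × (0.101/2)² = 0.008012 m².
Convert discharge: 1.99 mL/min = 3.317e-08 m³/s.
Darcy's law rearranged: K = Q·L / (A·Δh) = 3.317e-08 × 0.194 / (0.008012 × 0.890) = 9.024e-07 m/s = 0.07796 m/day.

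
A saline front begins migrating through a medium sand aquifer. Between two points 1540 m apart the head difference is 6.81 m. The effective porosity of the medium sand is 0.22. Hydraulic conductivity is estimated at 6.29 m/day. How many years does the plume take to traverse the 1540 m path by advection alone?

Hydraulic gradient i = Δh / L = 6.81 / 1540 = 0.004422.
Darcy flux q = K · i = 6.290 × 0.004422 = 0.02781 m/day.
Seepage velocity v = q / n_e = 0.02781 / 0.22 = 0.1264 m/day.
Travel time t = L / v = 1540 / 0.1264 = 12181 days = 33.35 years.

33.3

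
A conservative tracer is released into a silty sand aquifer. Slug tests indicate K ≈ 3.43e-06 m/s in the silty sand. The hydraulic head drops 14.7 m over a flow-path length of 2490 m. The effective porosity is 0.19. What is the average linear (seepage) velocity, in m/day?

Convert K: 3.43e-06 m/s × 86400 = 0.2964 m/day.
Hydraulic gradient i = Δh / L = 14.7 / 2490 = 0.005904.
Darcy flux q = K · i = 0.2964 × 0.005904 = 0.001750 m/day.
Seepage velocity v = q / n_e = 0.001750 / 0.19 = 0.009208 m/day.

0.00921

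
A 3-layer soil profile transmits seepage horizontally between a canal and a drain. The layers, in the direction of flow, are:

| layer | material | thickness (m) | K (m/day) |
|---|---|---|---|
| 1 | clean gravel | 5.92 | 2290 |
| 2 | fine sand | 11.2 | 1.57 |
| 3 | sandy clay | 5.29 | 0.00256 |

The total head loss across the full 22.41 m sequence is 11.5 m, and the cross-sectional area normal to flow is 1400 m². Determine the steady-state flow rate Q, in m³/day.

7.76

Flow is perpendicular to layering, so the layers act in series and the equivalent K is the thickness-weighted harmonic mean.
Total thickness L = 5.92 + 11.2 + 5.29 = 22.41 m.
Σ(b_i/K_i) = 5.92/2290 + 11.2/1.57 + 5.29/0.00256 = 2074 d.
K_eq = L / Σ(b_i/K_i) = 22.41 / 2074 = 0.01081 m/day.
Q = K_eq · A · (Δh/L) = 0.01081 × 1400 × (11.5/22.41) = 7.764 m³/day.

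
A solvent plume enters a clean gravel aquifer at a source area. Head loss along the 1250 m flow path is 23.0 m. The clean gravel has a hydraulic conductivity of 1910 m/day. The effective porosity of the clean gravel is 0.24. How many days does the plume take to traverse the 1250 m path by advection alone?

8.54

Hydraulic gradient i = Δh / L = 23.0 / 1250 = 0.01840.
Darcy flux q = K · i = 1910 × 0.01840 = 35.14 m/day.
Seepage velocity v = q / n_e = 35.14 / 0.24 = 146.4 m/day.
Travel time t = L / v = 1250 / 146.4 = 8.536 days.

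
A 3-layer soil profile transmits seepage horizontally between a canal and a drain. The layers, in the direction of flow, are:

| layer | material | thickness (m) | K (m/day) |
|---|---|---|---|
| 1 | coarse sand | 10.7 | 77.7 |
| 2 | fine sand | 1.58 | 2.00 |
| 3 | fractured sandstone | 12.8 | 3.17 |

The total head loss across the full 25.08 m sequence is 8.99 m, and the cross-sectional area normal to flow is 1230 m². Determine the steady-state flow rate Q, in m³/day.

2230

Flow is perpendicular to layering, so the layers act in series and the equivalent K is the thickness-weighted harmonic mean.
Total thickness L = 10.7 + 1.58 + 12.8 = 25.08 m.
Σ(b_i/K_i) = 10.7/77.7 + 1.58/2.00 + 12.8/3.17 = 4.966 d.
K_eq = L / Σ(b_i/K_i) = 25.08 / 4.966 = 5.051 m/day.
Q = K_eq · A · (Δh/L) = 5.051 × 1230 × (8.99/25.08) = 2227 m³/day.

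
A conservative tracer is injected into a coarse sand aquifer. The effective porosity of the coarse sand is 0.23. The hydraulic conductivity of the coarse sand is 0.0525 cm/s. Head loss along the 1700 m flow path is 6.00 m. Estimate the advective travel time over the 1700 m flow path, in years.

Convert K: 0.0525 cm/s × 864 = 45.36 m/day.
Hydraulic gradient i = Δh / L = 6.00 / 1700 = 0.003529.
Darcy flux q = K · i = 45.36 × 0.003529 = 0.1601 m/day.
Seepage velocity v = q / n_e = 0.1601 / 0.23 = 0.6961 m/day.
Travel time t = L / v = 1700 / 0.6961 = 2442 days = 6.687 years.

6.69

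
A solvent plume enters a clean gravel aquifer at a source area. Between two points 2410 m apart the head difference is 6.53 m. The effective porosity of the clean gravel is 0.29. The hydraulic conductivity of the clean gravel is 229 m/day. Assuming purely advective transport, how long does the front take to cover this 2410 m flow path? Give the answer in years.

3.08

Hydraulic gradient i = Δh / L = 6.53 / 2410 = 0.002710.
Darcy flux q = K · i = 229.0 × 0.002710 = 0.6205 m/day.
Seepage velocity v = q / n_e = 0.6205 / 0.29 = 2.140 m/day.
Travel time t = L / v = 2410 / 2.140 = 1126 days = 3.084 years.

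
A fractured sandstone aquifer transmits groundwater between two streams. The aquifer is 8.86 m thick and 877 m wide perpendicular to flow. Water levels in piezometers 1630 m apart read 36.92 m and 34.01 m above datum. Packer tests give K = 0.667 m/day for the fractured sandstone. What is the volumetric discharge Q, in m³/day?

Cross-sectional area A = 877 × 8.86 = 7770 m².
Hydraulic gradient i = (36.92 − 34.01) / 1630 = 2.91 / 1630 = 0.001785.
Darcy's law: Q = K · A · i = 0.6670 × 7770 × 0.001785 = 9.253 m³/day.

9.25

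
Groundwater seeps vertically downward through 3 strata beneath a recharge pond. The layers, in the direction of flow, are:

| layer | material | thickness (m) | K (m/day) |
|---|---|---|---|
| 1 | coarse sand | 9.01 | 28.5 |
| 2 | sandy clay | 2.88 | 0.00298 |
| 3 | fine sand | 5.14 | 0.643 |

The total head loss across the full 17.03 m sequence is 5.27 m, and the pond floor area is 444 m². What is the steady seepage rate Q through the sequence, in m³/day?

Flow is perpendicular to layering, so the layers act in series and the equivalent K is the thickness-weighted harmonic mean.
Total thickness L = 9.01 + 2.88 + 5.14 = 17.03 m.
Σ(b_i/K_i) = 9.01/28.5 + 2.88/0.00298 + 5.14/0.643 = 974.8 d.
K_eq = L / Σ(b_i/K_i) = 17.03 / 974.8 = 0.01747 m/day.
Q = K_eq · A · (Δh/L) = 0.01747 × 444 × (5.27/17.03) = 2.400 m³/day.

2.40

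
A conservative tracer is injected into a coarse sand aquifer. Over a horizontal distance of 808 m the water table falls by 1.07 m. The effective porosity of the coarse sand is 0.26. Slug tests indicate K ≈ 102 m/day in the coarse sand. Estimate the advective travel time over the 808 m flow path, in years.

4.26

Hydraulic gradient i = Δh / L = 1.07 / 808 = 0.001324.
Darcy flux q = K · i = 102.0 × 0.001324 = 0.1351 m/day.
Seepage velocity v = q / n_e = 0.1351 / 0.26 = 0.5195 m/day.
Travel time t = L / v = 808 / 0.5195 = 1555 days = 4.258 years.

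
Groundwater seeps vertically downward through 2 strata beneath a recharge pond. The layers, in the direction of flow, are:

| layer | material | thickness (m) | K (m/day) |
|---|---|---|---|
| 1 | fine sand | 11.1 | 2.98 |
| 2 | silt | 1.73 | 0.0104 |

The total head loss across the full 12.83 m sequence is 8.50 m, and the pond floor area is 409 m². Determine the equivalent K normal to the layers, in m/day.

0.0754

Flow is perpendicular to layering, so the layers act in series and the equivalent K is the thickness-weighted harmonic mean.
Total thickness L = 11.1 + 1.73 = 12.83 m.
Σ(b_i/K_i) = 11.1/2.98 + 1.73/0.0104 = 170.1 d.
K_eq = L / Σ(b_i/K_i) = 12.83 / 170.1 = 0.07544 m/day.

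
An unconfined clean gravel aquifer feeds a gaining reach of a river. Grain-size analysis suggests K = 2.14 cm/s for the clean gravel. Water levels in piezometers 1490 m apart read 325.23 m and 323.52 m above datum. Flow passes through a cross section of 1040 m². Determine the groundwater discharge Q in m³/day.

Convert K: 2.14 cm/s × 864 = 1849 m/day.
Hydraulic gradient i = (325.23 − 323.52) / 1490 = 1.71 / 1490 = 0.001148.
Darcy's law: Q = K · A · i = 1849 × 1040 × 0.001148 = 2207 m³/day.

2210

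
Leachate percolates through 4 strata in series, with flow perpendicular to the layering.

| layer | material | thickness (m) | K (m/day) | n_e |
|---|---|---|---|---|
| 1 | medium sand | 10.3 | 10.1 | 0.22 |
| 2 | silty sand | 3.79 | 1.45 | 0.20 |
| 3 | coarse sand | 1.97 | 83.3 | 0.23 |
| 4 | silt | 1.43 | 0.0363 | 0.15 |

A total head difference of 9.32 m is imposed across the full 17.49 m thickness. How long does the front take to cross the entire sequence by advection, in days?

With flow normal to the layers, continuity requires the same specific discharge q through every layer.
Σ(b_i/K_i) = 10.3/10.1 + 3.79/1.45 + 1.97/83.3 + 1.43/0.0363 = 43.05 d.
q = Δh / Σ(b_i/K_i) = 9.32 / 43.05 = 0.2165 m/day.
In each layer the seepage velocity is v_i = q/n_i, so the layer transit time is t_i = b_i·n_i / q:
  layer 1 (medium sand): t_1 = 10.3 × 0.22 / 0.2165 = 10.47 d
  layer 2 (silty sand): t_2 = 3.79 × 0.20 / 0.2165 = 3.501 d
  layer 3 (coarse sand): t_3 = 1.97 × 0.23 / 0.2165 = 2.093 d
  layer 4 (silt): t_4 = 1.43 × 0.15 / 0.2165 = 0.9908 d
Total t = Σ t_i = 17.05 days.

17.1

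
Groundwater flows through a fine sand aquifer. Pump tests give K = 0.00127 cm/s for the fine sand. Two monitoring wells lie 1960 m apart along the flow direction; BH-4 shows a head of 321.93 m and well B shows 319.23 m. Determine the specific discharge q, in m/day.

0.00151

Convert K: 0.00127 cm/s × 864 = 1.097 m/day.
Hydraulic gradient i = (321.93 − 319.23) / 1960 = 2.7 / 1960 = 0.001378.
Specific discharge q = K · i = 1.097 × 0.001378 = 0.001512 m/day.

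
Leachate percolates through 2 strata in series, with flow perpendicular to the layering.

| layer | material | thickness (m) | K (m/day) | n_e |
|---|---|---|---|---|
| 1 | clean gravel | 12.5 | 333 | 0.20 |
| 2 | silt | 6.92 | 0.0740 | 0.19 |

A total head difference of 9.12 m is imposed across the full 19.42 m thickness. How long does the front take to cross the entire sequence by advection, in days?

39.1

With flow normal to the layers, continuity requires the same specific discharge q through every layer.
Σ(b_i/K_i) = 12.5/333 + 6.92/0.0740 = 93.55 d.
q = Δh / Σ(b_i/K_i) = 9.12 / 93.55 = 0.09749 m/day.
In each layer the seepage velocity is v_i = q/n_i, so the layer transit time is t_i = b_i·n_i / q:
  layer 1 (clean gravel): t_1 = 12.5 × 0.20 / 0.09749 = 25.64 d
  layer 2 (silt): t_2 = 6.92 × 0.19 / 0.09749 = 13.49 d
Total t = Σ t_i = 39.13 days.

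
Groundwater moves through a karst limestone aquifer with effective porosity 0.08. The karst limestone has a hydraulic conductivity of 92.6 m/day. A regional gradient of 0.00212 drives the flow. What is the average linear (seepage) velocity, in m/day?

2.45

Hydraulic gradient i = 0.00212.
Darcy flux q = K · i = 92.60 × 0.002120 = 0.1963 m/day.
Seepage velocity v = q / n_e = 0.1963 / 0.08 = 2.454 m/day.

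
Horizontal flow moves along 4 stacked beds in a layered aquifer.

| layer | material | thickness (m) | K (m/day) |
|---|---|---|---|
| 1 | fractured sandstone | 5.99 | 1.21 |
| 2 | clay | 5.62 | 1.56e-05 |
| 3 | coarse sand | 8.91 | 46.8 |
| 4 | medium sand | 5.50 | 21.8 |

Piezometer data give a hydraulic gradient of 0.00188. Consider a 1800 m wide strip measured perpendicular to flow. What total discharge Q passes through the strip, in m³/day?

Flow is parallel to layering, so each bed carries its own Darcy discharge and the transmissivities add.
Σ(K_i·b_i) = 1.21×5.99 + 1.56e-05×5.62 + 46.8×8.91 + 21.8×5.50 = 544.1 m²/day.
Hydraulic gradient i = 0.00188.
Q = Σ(K_i·b_i) · W · i = 544.1 × 1800 × 0.001880 = 1841 m³/day.

1840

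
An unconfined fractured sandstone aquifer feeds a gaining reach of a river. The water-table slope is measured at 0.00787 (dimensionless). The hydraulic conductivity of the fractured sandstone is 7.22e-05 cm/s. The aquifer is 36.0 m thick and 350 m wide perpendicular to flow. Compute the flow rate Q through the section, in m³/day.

Convert K: 7.22e-05 cm/s × 864 = 0.06238 m/day.
Cross-sectional area A = 350 × 36.0 = 12600 m².
Hydraulic gradient i = 0.00787.
Darcy's law: Q = K · A · i = 0.06238 × 12600 × 0.007870 = 6.186 m³/day.

6.19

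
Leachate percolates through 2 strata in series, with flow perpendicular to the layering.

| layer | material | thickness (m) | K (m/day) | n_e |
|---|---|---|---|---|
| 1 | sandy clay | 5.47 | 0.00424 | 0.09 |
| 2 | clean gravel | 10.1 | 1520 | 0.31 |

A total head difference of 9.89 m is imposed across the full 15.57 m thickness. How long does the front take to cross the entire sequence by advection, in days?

473

With flow normal to the layers, continuity requires the same specific discharge q through every layer.
Σ(b_i/K_i) = 5.47/0.00424 + 10.1/1520 = 1290 d.
q = Δh / Σ(b_i/K_i) = 9.89 / 1290 = 0.007666 m/day.
In each layer the seepage velocity is v_i = q/n_i, so the layer transit time is t_i = b_i·n_i / q:
  layer 1 (sandy clay): t_1 = 5.47 × 0.09 / 0.007666 = 64.22 d
  layer 2 (clean gravel): t_2 = 10.1 × 0.31 / 0.007666 = 408.4 d
Total t = Σ t_i = 472.6 days.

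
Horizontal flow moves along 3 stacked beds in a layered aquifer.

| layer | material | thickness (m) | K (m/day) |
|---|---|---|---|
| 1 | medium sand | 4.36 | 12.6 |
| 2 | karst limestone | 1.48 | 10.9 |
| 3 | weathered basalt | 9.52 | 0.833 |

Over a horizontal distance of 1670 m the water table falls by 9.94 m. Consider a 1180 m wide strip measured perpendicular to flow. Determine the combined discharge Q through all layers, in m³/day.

Flow is parallel to layering, so each bed carries its own Darcy discharge and the transmissivities add.
Σ(K_i·b_i) = 12.6×4.36 + 10.9×1.48 + 0.833×9.52 = 79.00 m²/day.
Hydraulic gradient i = Δh / L = 9.94 / 1670 = 0.005952.
Q = Σ(K_i·b_i) · W · i = 79.00 × 1180 × 0.005952 = 554.8 m³/day.

555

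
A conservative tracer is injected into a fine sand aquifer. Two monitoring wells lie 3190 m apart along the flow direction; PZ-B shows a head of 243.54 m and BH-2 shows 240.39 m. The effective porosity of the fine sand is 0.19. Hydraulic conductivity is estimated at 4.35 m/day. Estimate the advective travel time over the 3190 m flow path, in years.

Hydraulic gradient i = (243.54 − 240.39) / 3190 = 3.15 / 3190 = 0.0009875.
Darcy flux q = K · i = 4.350 × 0.0009875 = 0.004295 m/day.
Seepage velocity v = q / n_e = 0.004295 / 0.19 = 0.02261 m/day.
Travel time t = L / v = 3190 / 0.02261 = 1.411e+05 days = 386.3 years.

386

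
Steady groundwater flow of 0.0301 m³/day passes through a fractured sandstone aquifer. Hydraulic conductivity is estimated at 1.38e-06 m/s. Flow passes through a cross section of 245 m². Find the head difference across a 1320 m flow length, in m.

1.36

Convert K: 1.38e-06 m/s × 86400 = 0.1192 m/day.
From Q = K·A·i, i = Q / (K·A) = 0.0301 / (0.1192 × 245.0) = 0.001030.
Head loss Δh = i · L = 0.001030 × 1320 = 1.360 m.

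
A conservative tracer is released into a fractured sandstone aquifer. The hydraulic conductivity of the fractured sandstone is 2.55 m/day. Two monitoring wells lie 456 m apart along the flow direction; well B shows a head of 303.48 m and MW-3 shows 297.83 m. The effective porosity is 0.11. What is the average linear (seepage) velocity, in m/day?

Hydraulic gradient i = (303.48 − 297.83) / 456 = 5.65 / 456 = 0.01239.
Darcy flux q = K · i = 2.550 × 0.01239 = 0.03160 m/day.
Seepage velocity v = q / n_e = 0.03160 / 0.11 = 0.2872 m/day.

0.287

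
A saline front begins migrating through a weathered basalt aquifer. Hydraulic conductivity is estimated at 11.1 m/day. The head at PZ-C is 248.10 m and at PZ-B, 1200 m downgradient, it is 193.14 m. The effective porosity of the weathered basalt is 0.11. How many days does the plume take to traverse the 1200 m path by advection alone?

Hydraulic gradient i = (248.10 − 193.14) / 1200 = 54.96 / 1200 = 0.04580.
Darcy flux q = K · i = 11.10 × 0.04580 = 0.5084 m/day.
Seepage velocity v = q / n_e = 0.5084 / 0.11 = 4.622 m/day.
Travel time t = L / v = 1200 / 4.622 = 259.6 days.

260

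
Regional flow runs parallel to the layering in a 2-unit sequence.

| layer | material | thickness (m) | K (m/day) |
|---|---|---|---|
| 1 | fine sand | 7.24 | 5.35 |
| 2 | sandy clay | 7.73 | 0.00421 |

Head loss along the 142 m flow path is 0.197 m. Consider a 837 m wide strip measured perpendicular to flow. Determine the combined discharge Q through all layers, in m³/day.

45.0

Flow is parallel to layering, so each bed carries its own Darcy discharge and the transmissivities add.
Σ(K_i·b_i) = 5.35×7.24 + 0.00421×7.73 = 38.77 m²/day.
Hydraulic gradient i = Δh / L = 0.197 / 142 = 0.001387.
Q = Σ(K_i·b_i) · W · i = 38.77 × 837 × 0.001387 = 45.02 m³/day.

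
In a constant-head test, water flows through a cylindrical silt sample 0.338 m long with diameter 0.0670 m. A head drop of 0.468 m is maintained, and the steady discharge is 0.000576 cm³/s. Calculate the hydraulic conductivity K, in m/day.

Cross-sectional area A = π·(d/2)² = π × (0.0670/2)² = 0.003526 m².
Convert discharge: 0.000576 cm³/s = 5.760e-10 m³/s.
Darcy's law rearranged: K = Q·L / (A·Δh) = 5.760e-10 × 0.338 / (0.003526 × 0.468) = 1.180e-07 m/s = 0.01019 m/day.

0.0102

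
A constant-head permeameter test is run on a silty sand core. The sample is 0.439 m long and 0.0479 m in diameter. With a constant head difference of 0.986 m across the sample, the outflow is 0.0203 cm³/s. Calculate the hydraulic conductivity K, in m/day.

Cross-sectional area A = π·(d/2)² = π × (0.0479/2)² = 0.001802 m².
Convert discharge: 0.0203 cm³/s = 2.030e-08 m³/s.
Darcy's law rearranged: K = Q·L / (A·Δh) = 2.030e-08 × 0.439 / (0.001802 × 0.986) = 5.016e-06 m/s = 0.4333 m/day.

0.433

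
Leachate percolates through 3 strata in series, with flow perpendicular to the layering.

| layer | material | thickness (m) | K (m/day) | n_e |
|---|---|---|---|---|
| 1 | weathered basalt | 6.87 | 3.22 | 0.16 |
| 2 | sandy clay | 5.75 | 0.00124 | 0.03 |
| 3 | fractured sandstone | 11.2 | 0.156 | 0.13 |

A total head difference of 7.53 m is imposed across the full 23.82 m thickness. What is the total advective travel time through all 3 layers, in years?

With flow normal to the layers, continuity requires the same specific discharge q through every layer.
Σ(b_i/K_i) = 6.87/3.22 + 5.75/0.00124 + 11.2/0.156 = 4711 d.
q = Δh / Σ(b_i/K_i) = 7.53 / 4711 = 0.001598 m/day.
In each layer the seepage velocity is v_i = q/n_i, so the layer transit time is t_i = b_i·n_i / q:
  layer 1 (weathered basalt): t_1 = 6.87 × 0.16 / 0.001598 = 687.7 d
  layer 2 (sandy clay): t_2 = 5.75 × 0.03 / 0.001598 = 107.9 d
  layer 3 (fractured sandstone): t_3 = 11.2 × 0.13 / 0.001598 = 910.9 d
Total t = Σ t_i = 1707 days = 4.672 years.

4.67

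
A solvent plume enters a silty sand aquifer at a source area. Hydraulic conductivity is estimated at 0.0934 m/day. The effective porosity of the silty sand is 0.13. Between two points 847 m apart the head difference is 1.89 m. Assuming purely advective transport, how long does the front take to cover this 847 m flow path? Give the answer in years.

Hydraulic gradient i = Δh / L = 1.89 / 847 = 0.002231.
Darcy flux q = K · i = 0.09340 × 0.002231 = 0.0002084 m/day.
Seepage velocity v = q / n_e = 0.0002084 / 0.13 = 0.001603 m/day.
Travel time t = L / v = 847 / 0.001603 = 5.283e+05 days = 1446 years.

1450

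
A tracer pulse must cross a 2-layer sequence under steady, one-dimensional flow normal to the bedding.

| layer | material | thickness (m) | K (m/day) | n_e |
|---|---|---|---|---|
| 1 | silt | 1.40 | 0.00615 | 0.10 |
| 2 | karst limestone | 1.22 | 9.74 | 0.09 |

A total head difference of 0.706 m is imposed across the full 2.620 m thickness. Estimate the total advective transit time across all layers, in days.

80.6

With flow normal to the layers, continuity requires the same specific discharge q through every layer.
Σ(b_i/K_i) = 1.40/0.00615 + 1.22/9.74 = 227.8 d.
q = Δh / Σ(b_i/K_i) = 0.706 / 227.8 = 0.003100 m/day.
In each layer the seepage velocity is v_i = q/n_i, so the layer transit time is t_i = b_i·n_i / q:
  layer 1 (silt): t_1 = 1.40 × 0.10 / 0.003100 = 45.17 d
  layer 2 (karst limestone): t_2 = 1.22 × 0.09 / 0.003100 = 35.42 d
Total t = Σ t_i = 80.59 days.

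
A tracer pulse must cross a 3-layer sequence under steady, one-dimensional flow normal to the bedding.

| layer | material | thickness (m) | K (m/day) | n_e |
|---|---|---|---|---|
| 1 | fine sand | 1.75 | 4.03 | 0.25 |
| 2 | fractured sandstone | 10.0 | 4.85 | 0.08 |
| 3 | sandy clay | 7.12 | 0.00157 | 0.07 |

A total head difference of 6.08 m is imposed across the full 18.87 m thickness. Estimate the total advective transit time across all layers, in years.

3.55

With flow normal to the layers, continuity requires the same specific discharge q through every layer.
Σ(b_i/K_i) = 1.75/4.03 + 10.0/4.85 + 7.12/0.00157 = 4538 d.
q = Δh / Σ(b_i/K_i) = 6.08 / 4538 = 0.001340 m/day.
In each layer the seepage velocity is v_i = q/n_i, so the layer transit time is t_i = b_i·n_i / q:
  layer 1 (fine sand): t_1 = 1.75 × 0.25 / 0.001340 = 326.5 d
  layer 2 (fractured sandstone): t_2 = 10.0 × 0.08 / 0.001340 = 597.0 d
  layer 3 (sandy clay): t_3 = 7.12 × 0.07 / 0.001340 = 372.0 d
Total t = Σ t_i = 1296 days = 3.547 years.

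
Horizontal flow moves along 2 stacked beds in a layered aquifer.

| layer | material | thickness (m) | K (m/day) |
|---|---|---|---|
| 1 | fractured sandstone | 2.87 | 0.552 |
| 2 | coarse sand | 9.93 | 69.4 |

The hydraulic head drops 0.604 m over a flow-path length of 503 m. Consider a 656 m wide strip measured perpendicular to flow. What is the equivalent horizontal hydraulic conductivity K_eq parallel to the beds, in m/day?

Flow is parallel to layering, so each bed carries its own Darcy discharge and the transmissivities add.
Σ(K_i·b_i) = 0.552×2.87 + 69.4×9.93 = 690.7 m²/day.
Total thickness b = 12.80 m, so K_eq = Σ(K_i·b_i)/b = 53.96 m/day.

54.0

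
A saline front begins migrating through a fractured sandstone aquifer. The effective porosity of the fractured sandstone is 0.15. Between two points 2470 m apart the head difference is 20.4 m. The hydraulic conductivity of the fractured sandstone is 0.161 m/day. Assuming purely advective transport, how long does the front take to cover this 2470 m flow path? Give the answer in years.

Hydraulic gradient i = Δh / L = 20.4 / 2470 = 0.008259.
Darcy flux q = K · i = 0.1610 × 0.008259 = 0.001330 m/day.
Seepage velocity v = q / n_e = 0.001330 / 0.15 = 0.008865 m/day.
Travel time t = L / v = 2470 / 0.008865 = 2.786e+05 days = 762.8 years.

763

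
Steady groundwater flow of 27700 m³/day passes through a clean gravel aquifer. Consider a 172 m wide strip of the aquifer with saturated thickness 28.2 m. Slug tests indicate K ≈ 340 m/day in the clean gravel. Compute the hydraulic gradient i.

Cross-sectional area A = 172 × 28.2 = 4850 m².
From Q = K·A·i, i = Q / (K·A) = 27700 / (340.0 × 4850) = 0.01680.

0.0168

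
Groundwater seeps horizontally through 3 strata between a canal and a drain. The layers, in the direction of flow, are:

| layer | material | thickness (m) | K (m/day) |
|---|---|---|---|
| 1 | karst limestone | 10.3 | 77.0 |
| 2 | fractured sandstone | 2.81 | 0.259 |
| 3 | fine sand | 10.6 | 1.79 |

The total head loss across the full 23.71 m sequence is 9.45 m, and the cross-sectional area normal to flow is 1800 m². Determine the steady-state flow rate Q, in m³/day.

1010

Flow is perpendicular to layering, so the layers act in series and the equivalent K is the thickness-weighted harmonic mean.
Total thickness L = 10.3 + 2.81 + 10.6 = 23.71 m.
Σ(b_i/K_i) = 10.3/77.0 + 2.81/0.259 + 10.6/1.79 = 16.90 d.
K_eq = L / Σ(b_i/K_i) = 23.71 / 16.90 = 1.403 m/day.
Q = K_eq · A · (Δh/L) = 1.403 × 1800 × (9.45/23.71) = 1006 m³/day.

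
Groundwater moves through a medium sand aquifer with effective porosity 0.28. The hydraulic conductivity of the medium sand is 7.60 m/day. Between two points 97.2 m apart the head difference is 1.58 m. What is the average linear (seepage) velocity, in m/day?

0.441

Hydraulic gradient i = Δh / L = 1.58 / 97.2 = 0.01626.
Darcy flux q = K · i = 7.600 × 0.01626 = 0.1235 m/day.
Seepage velocity v = q / n_e = 0.1235 / 0.28 = 0.4412 m/day.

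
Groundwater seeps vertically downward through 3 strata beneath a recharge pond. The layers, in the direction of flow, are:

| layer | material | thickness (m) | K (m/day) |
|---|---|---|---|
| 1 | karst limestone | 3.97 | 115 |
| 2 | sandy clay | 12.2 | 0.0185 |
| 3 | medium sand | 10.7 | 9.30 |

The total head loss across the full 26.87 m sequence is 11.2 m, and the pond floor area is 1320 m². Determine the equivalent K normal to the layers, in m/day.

0.0407

Flow is perpendicular to layering, so the layers act in series and the equivalent K is the thickness-weighted harmonic mean.
Total thickness L = 3.97 + 12.2 + 10.7 = 26.87 m.
Σ(b_i/K_i) = 3.97/115 + 12.2/0.0185 + 10.7/9.30 = 660.6 d.
K_eq = L / Σ(b_i/K_i) = 26.87 / 660.6 = 0.04067 m/day.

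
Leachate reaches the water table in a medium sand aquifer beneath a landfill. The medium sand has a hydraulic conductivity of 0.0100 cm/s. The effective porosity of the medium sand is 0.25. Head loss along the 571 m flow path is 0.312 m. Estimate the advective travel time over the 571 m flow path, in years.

82.8

Convert K: 0.0100 cm/s × 864 = 8.640 m/day.
Hydraulic gradient i = Δh / L = 0.312 / 571 = 0.0005464.
Darcy flux q = K · i = 8.640 × 0.0005464 = 0.004721 m/day.
Seepage velocity v = q / n_e = 0.004721 / 0.25 = 0.01888 m/day.
Travel time t = L / v = 571 / 0.01888 = 30237 days = 82.79 years.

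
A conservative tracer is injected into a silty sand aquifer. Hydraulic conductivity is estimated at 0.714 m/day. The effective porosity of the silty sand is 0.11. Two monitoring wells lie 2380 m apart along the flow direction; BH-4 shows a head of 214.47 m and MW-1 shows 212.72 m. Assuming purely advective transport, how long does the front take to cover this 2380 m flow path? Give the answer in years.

Hydraulic gradient i = (214.47 − 212.72) / 2380 = 1.75 / 2380 = 0.0007353.
Darcy flux q = K · i = 0.7140 × 0.0007353 = 0.0005250 m/day.
Seepage velocity v = q / n_e = 0.0005250 / 0.11 = 0.004773 m/day.
Travel time t = L / v = 2380 / 0.004773 = 4.987e+05 days = 1365 years.

1370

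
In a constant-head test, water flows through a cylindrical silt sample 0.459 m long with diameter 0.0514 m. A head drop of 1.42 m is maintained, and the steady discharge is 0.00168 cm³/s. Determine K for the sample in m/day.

0.0226

Cross-sectional area A = π·(d/2)² = π × (0.0514/2)² = 0.002075 m².
Convert discharge: 0.00168 cm³/s = 1.680e-09 m³/s.
Darcy's law rearranged: K = Q·L / (A·Δh) = 1.680e-09 × 0.459 / (0.002075 × 1.42) = 2.617e-07 m/s = 0.02261 m/day.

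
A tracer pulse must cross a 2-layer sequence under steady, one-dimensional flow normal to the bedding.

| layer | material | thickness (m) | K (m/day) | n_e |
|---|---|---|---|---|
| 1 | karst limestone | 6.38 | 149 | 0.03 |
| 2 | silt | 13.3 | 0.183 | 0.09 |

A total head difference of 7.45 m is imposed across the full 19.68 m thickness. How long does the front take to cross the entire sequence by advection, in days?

With flow normal to the layers, continuity requires the same specific discharge q through every layer.
Σ(b_i/K_i) = 6.38/149 + 13.3/0.183 = 72.72 d.
q = Δh / Σ(b_i/K_i) = 7.45 / 72.72 = 0.1024 m/day.
In each layer the seepage velocity is v_i = q/n_i, so the layer transit time is t_i = b_i·n_i / q:
  layer 1 (karst limestone): t_1 = 6.38 × 0.03 / 0.1024 = 1.868 d
  layer 2 (silt): t_2 = 13.3 × 0.09 / 0.1024 = 11.68 d
Total t = Σ t_i = 13.55 days.

13.6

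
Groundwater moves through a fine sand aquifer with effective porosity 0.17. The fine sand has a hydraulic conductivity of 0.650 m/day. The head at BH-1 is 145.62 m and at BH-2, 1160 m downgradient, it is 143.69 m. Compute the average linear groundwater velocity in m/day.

0.00636

Hydraulic gradient i = (145.62 − 143.69) / 1160 = 1.93 / 1160 = 0.001664.
Darcy flux q = K · i = 0.6500 × 0.001664 = 0.001081 m/day.
Seepage velocity v = q / n_e = 0.001081 / 0.17 = 0.006362 m/day.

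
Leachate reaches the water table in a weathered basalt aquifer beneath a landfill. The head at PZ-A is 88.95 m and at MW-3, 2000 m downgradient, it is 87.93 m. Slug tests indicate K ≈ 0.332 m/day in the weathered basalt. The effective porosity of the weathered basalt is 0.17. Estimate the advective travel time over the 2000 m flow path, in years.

Hydraulic gradient i = (88.95 − 87.93) / 2000 = 1.02 / 2000 = 0.0005100.
Darcy flux q = K · i = 0.3320 × 0.0005100 = 0.0001693 m/day.
Seepage velocity v = q / n_e = 0.0001693 / 0.17 = 0.0009960 m/day.
Travel time t = L / v = 2000 / 0.0009960 = 2.008e+06 days = 5498 years.

5500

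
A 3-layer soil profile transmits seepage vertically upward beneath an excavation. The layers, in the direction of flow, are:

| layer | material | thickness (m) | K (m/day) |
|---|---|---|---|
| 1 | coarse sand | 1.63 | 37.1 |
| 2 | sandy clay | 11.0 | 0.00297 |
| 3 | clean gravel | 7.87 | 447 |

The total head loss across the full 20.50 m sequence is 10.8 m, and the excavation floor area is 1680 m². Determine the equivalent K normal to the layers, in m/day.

Flow is perpendicular to layering, so the layers act in series and the equivalent K is the thickness-weighted harmonic mean.
Total thickness L = 1.63 + 11.0 + 7.87 = 20.50 m.
Σ(b_i/K_i) = 1.63/37.1 + 11.0/0.00297 + 7.87/447 = 3704 d.
K_eq = L / Σ(b_i/K_i) = 20.50 / 3704 = 0.005535 m/day.

0.00553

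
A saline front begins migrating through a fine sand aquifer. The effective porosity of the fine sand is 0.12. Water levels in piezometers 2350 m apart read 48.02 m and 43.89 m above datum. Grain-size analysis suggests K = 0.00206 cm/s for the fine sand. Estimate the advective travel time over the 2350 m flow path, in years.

247

Convert K: 0.00206 cm/s × 864 = 1.780 m/day.
Hydraulic gradient i = (48.02 − 43.89) / 2350 = 4.13 / 2350 = 0.001757.
Darcy flux q = K · i = 1.780 × 0.001757 = 0.003128 m/day.
Seepage velocity v = q / n_e = 0.003128 / 0.12 = 0.02607 m/day.
Travel time t = L / v = 2350 / 0.02607 = 90154 days = 246.8 years.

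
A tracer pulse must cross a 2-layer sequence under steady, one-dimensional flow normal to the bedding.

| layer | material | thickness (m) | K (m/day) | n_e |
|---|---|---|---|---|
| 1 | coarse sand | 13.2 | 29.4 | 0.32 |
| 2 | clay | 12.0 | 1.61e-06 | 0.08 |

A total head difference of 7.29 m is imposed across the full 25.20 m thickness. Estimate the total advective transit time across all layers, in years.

14500

With flow normal to the layers, continuity requires the same specific discharge q through every layer.
Σ(b_i/K_i) = 13.2/29.4 + 12.0/1.61e-06 = 7.453e+06 d.
q = Δh / Σ(b_i/K_i) = 7.29 / 7.453e+06 = 9.781e-07 m/day.
In each layer the seepage velocity is v_i = q/n_i, so the layer transit time is t_i = b_i·n_i / q:
  layer 1 (coarse sand): t_1 = 13.2 × 0.32 / 9.781e-07 = 4.319e+06 d
  layer 2 (clay): t_2 = 12.0 × 0.08 / 9.781e-07 = 9.815e+05 d
Total t = Σ t_i = 5.300e+06 days = 14511 years.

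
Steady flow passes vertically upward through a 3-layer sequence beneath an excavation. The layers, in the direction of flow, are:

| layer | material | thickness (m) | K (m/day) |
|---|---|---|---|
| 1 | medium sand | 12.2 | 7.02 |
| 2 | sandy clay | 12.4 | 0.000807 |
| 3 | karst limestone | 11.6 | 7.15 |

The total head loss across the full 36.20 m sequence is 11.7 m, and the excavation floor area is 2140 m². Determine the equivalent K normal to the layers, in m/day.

Flow is perpendicular to layering, so the layers act in series and the equivalent K is the thickness-weighted harmonic mean.
Total thickness L = 12.2 + 12.4 + 11.6 = 36.20 m.
Σ(b_i/K_i) = 12.2/7.02 + 12.4/0.000807 + 11.6/7.15 = 15369 d.
K_eq = L / Σ(b_i/K_i) = 36.20 / 15369 = 0.002355 m/day.

0.00236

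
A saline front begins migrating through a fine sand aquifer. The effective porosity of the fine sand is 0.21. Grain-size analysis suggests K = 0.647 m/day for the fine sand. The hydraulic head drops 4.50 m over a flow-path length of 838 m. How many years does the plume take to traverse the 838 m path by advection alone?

139

Hydraulic gradient i = Δh / L = 4.50 / 838 = 0.005370.
Darcy flux q = K · i = 0.6470 × 0.005370 = 0.003474 m/day.
Seepage velocity v = q / n_e = 0.003474 / 0.21 = 0.01654 m/day.
Travel time t = L / v = 838 / 0.01654 = 50651 days = 138.7 years.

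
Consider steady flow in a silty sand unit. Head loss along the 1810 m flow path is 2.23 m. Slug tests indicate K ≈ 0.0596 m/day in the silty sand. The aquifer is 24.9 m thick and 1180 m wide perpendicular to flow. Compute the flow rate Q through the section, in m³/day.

2.16

Cross-sectional area A = 1180 × 24.9 = 29382 m².
Hydraulic gradient i = Δh / L = 2.23 / 1810 = 0.001232.
Darcy's law: Q = K · A · i = 0.05960 × 29382 × 0.001232 = 2.158 m³/day.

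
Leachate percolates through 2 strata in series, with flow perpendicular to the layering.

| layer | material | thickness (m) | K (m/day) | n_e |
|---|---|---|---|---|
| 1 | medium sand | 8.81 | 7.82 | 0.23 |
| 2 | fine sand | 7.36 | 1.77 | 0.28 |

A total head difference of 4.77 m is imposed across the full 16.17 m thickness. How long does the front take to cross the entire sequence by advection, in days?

4.53

With flow normal to the layers, continuity requires the same specific discharge q through every layer.
Σ(b_i/K_i) = 8.81/7.82 + 7.36/1.77 = 5.285 d.
q = Δh / Σ(b_i/K_i) = 4.77 / 5.285 = 0.9026 m/day.
In each layer the seepage velocity is v_i = q/n_i, so the layer transit time is t_i = b_i·n_i / q:
  layer 1 (medium sand): t_1 = 8.81 × 0.23 / 0.9026 = 2.245 d
  layer 2 (fine sand): t_2 = 7.36 × 0.28 / 0.9026 = 2.283 d
Total t = Σ t_i = 4.528 days.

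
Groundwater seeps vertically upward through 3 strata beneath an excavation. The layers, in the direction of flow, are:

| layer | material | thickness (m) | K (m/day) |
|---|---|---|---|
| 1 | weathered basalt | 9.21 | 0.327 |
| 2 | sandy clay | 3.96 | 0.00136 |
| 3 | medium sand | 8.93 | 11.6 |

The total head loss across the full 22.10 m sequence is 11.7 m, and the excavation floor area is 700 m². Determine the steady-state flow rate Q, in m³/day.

Flow is perpendicular to layering, so the layers act in series and the equivalent K is the thickness-weighted harmonic mean.
Total thickness L = 9.21 + 3.96 + 8.93 = 22.10 m.
Σ(b_i/K_i) = 9.21/0.327 + 3.96/0.00136 + 8.93/11.6 = 2941 d.
K_eq = L / Σ(b_i/K_i) = 22.10 / 2941 = 0.007515 m/day.
Q = K_eq · A · (Δh/L) = 0.007515 × 700 × (11.7/22.10) = 2.785 m³/day.

2.79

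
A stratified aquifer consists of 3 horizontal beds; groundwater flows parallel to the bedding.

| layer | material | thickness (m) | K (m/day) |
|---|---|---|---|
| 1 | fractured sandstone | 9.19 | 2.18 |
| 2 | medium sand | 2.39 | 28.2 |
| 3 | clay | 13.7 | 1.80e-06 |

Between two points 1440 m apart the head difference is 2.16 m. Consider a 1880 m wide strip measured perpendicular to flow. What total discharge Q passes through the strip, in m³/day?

247

Flow is parallel to layering, so each bed carries its own Darcy discharge and the transmissivities add.
Σ(K_i·b_i) = 2.18×9.19 + 28.2×2.39 + 1.80e-06×13.7 = 87.43 m²/day.
Hydraulic gradient i = Δh / L = 2.16 / 1440 = 0.001500.
Q = Σ(K_i·b_i) · W · i = 87.43 × 1880 × 0.001500 = 246.6 m³/day.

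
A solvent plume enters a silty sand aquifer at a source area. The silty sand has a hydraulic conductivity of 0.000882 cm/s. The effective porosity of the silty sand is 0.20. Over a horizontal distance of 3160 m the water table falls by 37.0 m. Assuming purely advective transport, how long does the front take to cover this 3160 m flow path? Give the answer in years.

194

Convert K: 0.000882 cm/s × 864 = 0.7620 m/day.
Hydraulic gradient i = Δh / L = 37.0 / 3160 = 0.01171.
Darcy flux q = K · i = 0.7620 × 0.01171 = 0.008923 m/day.
Seepage velocity v = q / n_e = 0.008923 / 0.20 = 0.04461 m/day.
Travel time t = L / v = 3160 / 0.04461 = 70830 days = 193.9 years.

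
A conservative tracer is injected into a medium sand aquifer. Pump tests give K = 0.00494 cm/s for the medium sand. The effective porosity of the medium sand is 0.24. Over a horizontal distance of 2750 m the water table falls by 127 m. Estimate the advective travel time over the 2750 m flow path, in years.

9.17

Convert K: 0.00494 cm/s × 864 = 4.268 m/day.
Hydraulic gradient i = Δh / L = 127 / 2750 = 0.04618.
Darcy flux q = K · i = 4.268 × 0.04618 = 0.1971 m/day.
Seepage velocity v = q / n_e = 0.1971 / 0.24 = 0.8213 m/day.
Travel time t = L / v = 2750 / 0.8213 = 3348 days = 9.167 years.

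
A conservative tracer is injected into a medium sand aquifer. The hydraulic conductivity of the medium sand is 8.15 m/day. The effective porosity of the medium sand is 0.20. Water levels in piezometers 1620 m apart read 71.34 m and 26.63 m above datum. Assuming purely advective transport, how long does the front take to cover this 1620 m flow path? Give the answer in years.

3.94

Hydraulic gradient i = (71.34 − 26.63) / 1620 = 44.71 / 1620 = 0.02760.
Darcy flux q = K · i = 8.150 × 0.02760 = 0.2249 m/day.
Seepage velocity v = q / n_e = 0.2249 / 0.20 = 1.125 m/day.
Travel time t = L / v = 1620 / 1.125 = 1440 days = 3.944 years.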